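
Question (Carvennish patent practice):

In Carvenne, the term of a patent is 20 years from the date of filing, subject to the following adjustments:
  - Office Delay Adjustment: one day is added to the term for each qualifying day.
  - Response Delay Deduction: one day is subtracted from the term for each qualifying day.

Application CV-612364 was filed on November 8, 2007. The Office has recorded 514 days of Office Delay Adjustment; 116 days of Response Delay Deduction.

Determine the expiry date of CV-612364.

December 10, 2028

Base term: filing date + 20 years → 8 November 2027.
Office Delay Adjustment: +514 days → 5 April 2029.
Response Delay Deduction: −116 days → 10 December 2028.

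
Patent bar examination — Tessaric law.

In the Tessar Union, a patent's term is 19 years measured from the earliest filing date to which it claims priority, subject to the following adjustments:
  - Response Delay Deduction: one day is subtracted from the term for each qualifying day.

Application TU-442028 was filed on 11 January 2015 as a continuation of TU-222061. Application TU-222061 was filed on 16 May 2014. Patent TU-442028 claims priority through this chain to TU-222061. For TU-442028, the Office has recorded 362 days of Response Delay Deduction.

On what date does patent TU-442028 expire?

2032-05-19

Earliest priority filing: 16 May 2014.
Base term: 16 May 2014 + 19 years → 16 May 2033.
Response Delay Deduction: −362 days → 19 May 2032.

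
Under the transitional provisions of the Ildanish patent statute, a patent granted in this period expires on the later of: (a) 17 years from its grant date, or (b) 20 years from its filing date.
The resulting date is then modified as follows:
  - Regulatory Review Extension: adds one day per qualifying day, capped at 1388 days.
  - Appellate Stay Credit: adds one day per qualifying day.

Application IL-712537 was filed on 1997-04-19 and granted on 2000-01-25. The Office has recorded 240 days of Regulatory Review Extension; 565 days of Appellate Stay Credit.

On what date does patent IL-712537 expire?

July 3, 2019

(a) grant + 17 years → 25 January 2017.
(b) filing + 20 years → 19 April 2017.
Later of the two: 19 April 2017.
Regulatory Review Extension: 240 days (within the 1388-day cap) → +240 days → 15 December 2017.
Appellate Stay Credit: +565 days → 3 July 2019.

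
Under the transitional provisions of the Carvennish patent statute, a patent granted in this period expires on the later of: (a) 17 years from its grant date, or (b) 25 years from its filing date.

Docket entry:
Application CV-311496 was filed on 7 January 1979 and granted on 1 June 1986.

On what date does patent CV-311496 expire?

(a) grant + 17 years → 1 June 2003.
(b) filing + 25 years → 7 January 2004.
Later of the two: 7 January 2004.

2004-01-07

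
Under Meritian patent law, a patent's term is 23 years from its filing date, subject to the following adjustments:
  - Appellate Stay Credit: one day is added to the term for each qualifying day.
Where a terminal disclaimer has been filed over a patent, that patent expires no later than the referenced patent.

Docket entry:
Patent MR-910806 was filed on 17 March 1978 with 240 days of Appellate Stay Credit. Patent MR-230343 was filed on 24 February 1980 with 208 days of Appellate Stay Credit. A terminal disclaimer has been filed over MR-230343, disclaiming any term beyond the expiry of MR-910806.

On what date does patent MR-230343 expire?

Natural term of MR-230343:
  Base: filing + 23 years → 24 February 2003.
  Appellate Stay Credit: +208 days → 20 September 2003.
Expiry of referenced patent MR-910806:
  Base: filing + 23 years → 17 March 2001.
  Appellate Stay Credit: +240 days → 12 November 2001.
Terminal disclaimer: MR-230343 expires on the earlier of 20 September 2003 and 12 November 2001.

2001-11-12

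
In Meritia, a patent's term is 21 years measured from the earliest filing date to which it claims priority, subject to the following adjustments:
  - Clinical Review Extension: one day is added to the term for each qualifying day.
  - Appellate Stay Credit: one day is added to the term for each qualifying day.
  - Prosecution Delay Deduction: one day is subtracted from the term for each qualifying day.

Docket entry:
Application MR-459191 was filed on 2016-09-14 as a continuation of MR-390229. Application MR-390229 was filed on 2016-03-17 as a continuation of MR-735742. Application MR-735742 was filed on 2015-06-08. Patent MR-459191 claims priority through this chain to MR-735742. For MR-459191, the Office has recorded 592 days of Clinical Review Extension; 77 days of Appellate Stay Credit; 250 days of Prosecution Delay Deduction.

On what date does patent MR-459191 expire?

Earliest priority filing: 8 June 2015.
Base term: 8 June 2015 + 21 years → 8 June 2036.
Clinical Review Extension: +592 days → 21 January 2038.
Appellate Stay Credit: +77 days → 8 April 2038.
Prosecution Delay Deduction: −250 days → 1 August 2037.

2037-08-01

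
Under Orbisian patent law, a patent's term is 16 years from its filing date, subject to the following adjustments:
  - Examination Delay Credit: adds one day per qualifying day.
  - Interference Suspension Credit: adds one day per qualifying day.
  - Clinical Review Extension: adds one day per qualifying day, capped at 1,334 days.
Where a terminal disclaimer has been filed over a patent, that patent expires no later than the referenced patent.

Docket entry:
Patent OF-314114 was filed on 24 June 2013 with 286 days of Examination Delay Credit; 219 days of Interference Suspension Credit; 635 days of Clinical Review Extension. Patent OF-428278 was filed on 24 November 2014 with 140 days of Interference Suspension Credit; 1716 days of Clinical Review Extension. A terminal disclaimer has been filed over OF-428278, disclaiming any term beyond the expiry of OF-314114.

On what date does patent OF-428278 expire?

August 7, 2032

Natural term of OF-428278:
  Base: filing + 16 years → 24 November 2030.
  Interference Suspension Credit: +140 days → 13 April 2031.
  Clinical Review Extension: 1716 days claimed exceeds the 1334-day cap, so +1334 days → 7 December 2034.
Expiry of referenced patent OF-314114:
  Base: filing + 16 years → 24 June 2029.
  Examination Delay Credit: +286 days → 6 April 2030.
  Interference Suspension Credit: +219 days → 11 November 2030.
  Clinical Review Extension: 635 days (within the 1334-day cap) → +635 days → 7 August 2032.
Terminal disclaimer: OF-428278 expires on the earlier of 7 December 2034 and 7 August 2032.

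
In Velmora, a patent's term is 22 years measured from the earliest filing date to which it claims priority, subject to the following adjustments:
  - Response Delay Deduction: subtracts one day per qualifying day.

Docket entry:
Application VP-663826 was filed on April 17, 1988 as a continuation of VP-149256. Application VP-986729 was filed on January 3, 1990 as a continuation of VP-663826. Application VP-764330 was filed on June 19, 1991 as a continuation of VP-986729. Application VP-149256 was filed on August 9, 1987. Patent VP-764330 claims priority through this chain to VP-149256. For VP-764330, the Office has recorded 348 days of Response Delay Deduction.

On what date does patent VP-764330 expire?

August 26, 2008

Earliest priority filing: 9 August 1987.
Base term: 9 August 1987 + 22 years → 9 August 2009.
Response Delay Deduction: −348 days → 26 August 2008.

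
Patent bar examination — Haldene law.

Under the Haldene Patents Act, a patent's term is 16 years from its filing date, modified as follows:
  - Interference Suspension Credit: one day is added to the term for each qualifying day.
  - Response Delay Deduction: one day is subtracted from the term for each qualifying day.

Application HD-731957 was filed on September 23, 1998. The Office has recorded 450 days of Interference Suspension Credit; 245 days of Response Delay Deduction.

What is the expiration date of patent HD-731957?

Base term: filing date + 16 years → 23 September 2014.
Interference Suspension Credit: +450 days → 17 December 2015.
Response Delay Deduction: −245 days → 16 April 2015.

April 16, 2015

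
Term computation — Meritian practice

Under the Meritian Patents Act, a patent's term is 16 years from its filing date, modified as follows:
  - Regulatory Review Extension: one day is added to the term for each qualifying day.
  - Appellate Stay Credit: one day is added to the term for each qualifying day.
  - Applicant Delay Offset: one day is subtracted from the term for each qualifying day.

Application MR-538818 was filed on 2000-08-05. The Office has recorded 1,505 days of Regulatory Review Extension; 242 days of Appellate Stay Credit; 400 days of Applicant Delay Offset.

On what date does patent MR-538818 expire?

Base term: filing date + 16 years → 5 August 2016.
Regulatory Review Extension: +1505 days → 18 September 2020.
Appellate Stay Credit: +242 days → 18 May 2021.
Applicant Delay Offset: −400 days → 13 April 2020.

April 13, 2020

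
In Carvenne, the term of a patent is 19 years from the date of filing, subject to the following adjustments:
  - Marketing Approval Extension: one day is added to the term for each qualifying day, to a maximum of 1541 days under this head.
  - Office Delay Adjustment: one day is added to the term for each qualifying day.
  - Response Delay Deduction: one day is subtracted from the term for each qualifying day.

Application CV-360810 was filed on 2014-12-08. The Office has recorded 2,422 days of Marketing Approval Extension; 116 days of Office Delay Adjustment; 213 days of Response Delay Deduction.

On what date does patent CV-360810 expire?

November 21, 2037

Base term: filing date + 19 years → 8 December 2033.
Marketing Approval Extension: 2422 days claimed exceeds the 1541-day cap, so +1541 days → 26 February 2038.
Office Delay Adjustment: +116 days → 22 June 2038.
Response Delay Deduction: −213 days → 21 November 2037.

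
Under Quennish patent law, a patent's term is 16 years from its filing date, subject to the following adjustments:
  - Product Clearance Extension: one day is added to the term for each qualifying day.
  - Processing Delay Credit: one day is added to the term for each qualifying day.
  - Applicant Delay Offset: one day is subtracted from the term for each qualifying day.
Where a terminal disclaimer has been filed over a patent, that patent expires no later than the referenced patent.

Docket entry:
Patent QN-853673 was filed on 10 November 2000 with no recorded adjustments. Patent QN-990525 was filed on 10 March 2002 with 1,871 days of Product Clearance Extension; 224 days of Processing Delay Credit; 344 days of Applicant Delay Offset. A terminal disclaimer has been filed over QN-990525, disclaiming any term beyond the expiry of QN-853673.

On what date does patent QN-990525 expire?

2016-11-10

Natural term of QN-990525:
  Base: filing + 16 years → 10 March 2018.
  Product Clearance Extension: +1871 days → 24 April 2023.
  Processing Delay Credit: +224 days → 4 December 2023.
  Applicant Delay Offset: −344 days → 25 December 2022.
Expiry of referenced patent QN-853673:
  Base: filing + 16 years → 10 November 2016.
Terminal disclaimer: QN-990525 expires on the earlier of 25 December 2022 and 10 November 2016.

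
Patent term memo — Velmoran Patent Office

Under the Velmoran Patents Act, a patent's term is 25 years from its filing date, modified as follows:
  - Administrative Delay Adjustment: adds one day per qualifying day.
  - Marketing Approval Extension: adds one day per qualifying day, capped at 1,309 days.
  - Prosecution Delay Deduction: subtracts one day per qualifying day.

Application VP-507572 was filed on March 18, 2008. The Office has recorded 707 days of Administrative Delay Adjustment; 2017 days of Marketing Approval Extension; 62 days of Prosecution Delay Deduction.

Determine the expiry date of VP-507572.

2038-07-24

Base term: filing date + 25 years → 18 March 2033.
Administrative Delay Adjustment: +707 days → 23 February 2035.
Marketing Approval Extension: 2017 days claimed exceeds the 1309-day cap, so +1309 days → 24 September 2038.
Prosecution Delay Deduction: −62 days → 24 July 2038.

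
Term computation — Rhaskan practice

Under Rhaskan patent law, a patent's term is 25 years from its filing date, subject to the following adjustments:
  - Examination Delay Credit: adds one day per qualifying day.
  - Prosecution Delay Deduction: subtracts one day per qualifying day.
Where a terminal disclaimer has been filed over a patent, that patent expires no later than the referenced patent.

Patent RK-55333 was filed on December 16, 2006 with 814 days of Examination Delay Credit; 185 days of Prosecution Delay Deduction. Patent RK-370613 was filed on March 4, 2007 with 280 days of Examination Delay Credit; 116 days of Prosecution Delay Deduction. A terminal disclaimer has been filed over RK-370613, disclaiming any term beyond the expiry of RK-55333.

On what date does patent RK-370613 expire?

Natural term of RK-370613:
  Base: filing + 25 years → 4 March 2032.
  Examination Delay Credit: +280 days → 9 December 2032.
  Prosecution Delay Deduction: −116 days → 15 August 2032.
Expiry of referenced patent RK-55333:
  Base: filing + 25 years → 16 December 2031.
  Examination Delay Credit: +814 days → 9 March 2034.
  Prosecution Delay Deduction: −185 days → 5 September 2033.
Terminal disclaimer: RK-370613 expires on the earlier of 15 August 2032 and 5 September 2033.

August 15, 2032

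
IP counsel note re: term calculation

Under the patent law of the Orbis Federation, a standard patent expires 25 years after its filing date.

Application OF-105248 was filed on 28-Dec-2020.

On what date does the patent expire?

December 28, 2045

Filing date + 25 years → 28 December 2045.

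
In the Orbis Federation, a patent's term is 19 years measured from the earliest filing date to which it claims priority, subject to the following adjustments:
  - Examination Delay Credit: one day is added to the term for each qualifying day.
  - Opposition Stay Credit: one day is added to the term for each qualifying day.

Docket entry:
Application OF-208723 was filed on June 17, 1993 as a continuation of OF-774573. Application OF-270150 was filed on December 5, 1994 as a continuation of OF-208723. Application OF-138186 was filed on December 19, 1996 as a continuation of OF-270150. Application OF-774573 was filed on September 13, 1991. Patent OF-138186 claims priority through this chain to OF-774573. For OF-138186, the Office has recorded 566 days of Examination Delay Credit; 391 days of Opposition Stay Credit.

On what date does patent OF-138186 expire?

April 27, 2013

Earliest priority filing: 13 September 1991.
Base term: 13 September 1991 + 19 years → 13 September 2010.
Examination Delay Credit: +566 days → 1 April 2012.
Opposition Stay Credit: +391 days → 27 April 2013.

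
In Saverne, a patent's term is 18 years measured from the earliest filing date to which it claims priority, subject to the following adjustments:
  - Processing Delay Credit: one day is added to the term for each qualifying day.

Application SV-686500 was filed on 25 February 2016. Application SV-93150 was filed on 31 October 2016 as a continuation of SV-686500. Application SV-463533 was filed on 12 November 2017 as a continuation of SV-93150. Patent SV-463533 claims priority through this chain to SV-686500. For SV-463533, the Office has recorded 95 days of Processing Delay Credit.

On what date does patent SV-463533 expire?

Earliest priority filing: 25 February 2016.
Base term: 25 February 2016 + 18 years → 25 February 2034.
Processing Delay Credit: +95 days → 31 May 2034.

May 31, 2034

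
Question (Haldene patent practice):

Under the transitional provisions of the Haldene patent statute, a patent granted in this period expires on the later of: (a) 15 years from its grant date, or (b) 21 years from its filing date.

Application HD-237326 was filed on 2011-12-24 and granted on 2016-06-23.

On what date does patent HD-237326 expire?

2032-12-24

(a) grant + 15 years → 23 June 2031.
(b) filing + 21 years → 24 December 2032.
Later of the two: 24 December 2032.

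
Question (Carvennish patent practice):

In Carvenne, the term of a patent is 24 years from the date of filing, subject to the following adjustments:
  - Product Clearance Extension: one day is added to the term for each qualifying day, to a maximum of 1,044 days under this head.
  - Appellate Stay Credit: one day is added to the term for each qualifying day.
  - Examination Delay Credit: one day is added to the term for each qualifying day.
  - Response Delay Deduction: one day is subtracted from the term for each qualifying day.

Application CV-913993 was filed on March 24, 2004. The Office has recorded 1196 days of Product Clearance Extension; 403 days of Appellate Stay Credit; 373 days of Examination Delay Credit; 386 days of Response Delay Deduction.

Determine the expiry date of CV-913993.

Base term: filing date + 24 years → 24 March 2028.
Product Clearance Extension: 1196 days claimed exceeds the 1044-day cap, so +1044 days → 1 February 2031.
Appellate Stay Credit: +403 days → 10 March 2032.
Examination Delay Credit: +373 days → 18 March 2033.
Response Delay Deduction: −386 days → 26 February 2032.

2032-02-26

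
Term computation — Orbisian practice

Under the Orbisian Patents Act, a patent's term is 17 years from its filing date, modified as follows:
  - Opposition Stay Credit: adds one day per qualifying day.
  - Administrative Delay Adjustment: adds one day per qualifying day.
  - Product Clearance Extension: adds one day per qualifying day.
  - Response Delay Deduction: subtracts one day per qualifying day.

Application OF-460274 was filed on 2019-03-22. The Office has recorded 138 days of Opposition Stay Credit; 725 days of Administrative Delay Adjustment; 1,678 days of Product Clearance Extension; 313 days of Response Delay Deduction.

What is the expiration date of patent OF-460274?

Base term: filing date + 17 years → 22 March 2036.
Opposition Stay Credit: +138 days → 7 August 2036.
Administrative Delay Adjustment: +725 days → 2 August 2038.
Product Clearance Extension: +1678 days → 7 March 2043.
Response Delay Deduction: −313 days → 28 April 2042.

April 28, 2042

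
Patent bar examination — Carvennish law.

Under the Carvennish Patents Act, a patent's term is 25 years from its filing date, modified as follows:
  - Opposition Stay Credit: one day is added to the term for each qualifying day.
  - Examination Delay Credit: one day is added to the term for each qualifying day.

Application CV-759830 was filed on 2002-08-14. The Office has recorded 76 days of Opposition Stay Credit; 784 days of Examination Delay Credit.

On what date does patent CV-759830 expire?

December 21, 2029

Base term: filing date + 25 years → 14 August 2027.
Opposition Stay Credit: +76 days → 29 October 2027.
Examination Delay Credit: +784 days → 21 December 2029.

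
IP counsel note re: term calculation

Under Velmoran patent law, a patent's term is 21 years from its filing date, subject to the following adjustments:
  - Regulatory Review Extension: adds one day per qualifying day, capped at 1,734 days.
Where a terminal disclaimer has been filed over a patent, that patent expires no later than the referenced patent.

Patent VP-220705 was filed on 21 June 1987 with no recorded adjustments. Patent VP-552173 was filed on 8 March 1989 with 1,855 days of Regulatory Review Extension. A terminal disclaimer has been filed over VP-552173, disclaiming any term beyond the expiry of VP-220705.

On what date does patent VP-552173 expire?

2008-06-21

Natural term of VP-552173:
  Base: filing + 21 years → 8 March 2010.
  Regulatory Review Extension: 1855 days claimed exceeds the 1734-day cap, so +1734 days → 6 December 2014.
Expiry of referenced patent VP-220705:
  Base: filing + 21 years → 21 June 2008.
Terminal disclaimer: VP-552173 expires on the earlier of 6 December 2014 and 21 June 2008.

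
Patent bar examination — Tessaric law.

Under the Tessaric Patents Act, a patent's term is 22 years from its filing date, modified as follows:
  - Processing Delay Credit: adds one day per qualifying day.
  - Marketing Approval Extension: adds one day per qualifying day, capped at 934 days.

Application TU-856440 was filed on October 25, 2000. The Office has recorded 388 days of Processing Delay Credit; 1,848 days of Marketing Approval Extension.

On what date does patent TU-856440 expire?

June 8, 2026

Base term: filing date + 22 years → 25 October 2022.
Processing Delay Credit: +388 days → 17 November 2023.
Marketing Approval Extension: 1848 days claimed exceeds the 934-day cap, so +934 days → 8 June 2026.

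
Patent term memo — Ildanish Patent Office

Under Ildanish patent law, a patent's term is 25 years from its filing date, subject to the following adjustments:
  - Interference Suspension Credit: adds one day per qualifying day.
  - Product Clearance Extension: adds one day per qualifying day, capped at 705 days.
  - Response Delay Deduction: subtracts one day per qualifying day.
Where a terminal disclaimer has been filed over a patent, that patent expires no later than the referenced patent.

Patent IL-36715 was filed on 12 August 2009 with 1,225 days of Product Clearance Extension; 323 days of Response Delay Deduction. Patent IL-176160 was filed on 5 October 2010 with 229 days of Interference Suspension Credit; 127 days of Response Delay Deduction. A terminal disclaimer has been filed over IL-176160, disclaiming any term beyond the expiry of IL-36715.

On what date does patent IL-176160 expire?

2035-08-29

Natural term of IL-176160:
  Base: filing + 25 years → 5 October 2035.
  Interference Suspension Credit: +229 days → 21 May 2036.
  Response Delay Deduction: −127 days → 15 January 2036.
Expiry of referenced patent IL-36715:
  Base: filing + 25 years → 12 August 2034.
  Product Clearance Extension: 1225 days claimed exceeds the 705-day cap, so +705 days → 17 July 2036.
  Response Delay Deduction: −323 days → 29 August 2035.
Terminal disclaimer: IL-176160 expires on the earlier of 15 January 2036 and 29 August 2035.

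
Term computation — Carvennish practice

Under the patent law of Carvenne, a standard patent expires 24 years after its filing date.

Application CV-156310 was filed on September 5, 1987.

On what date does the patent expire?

Filing date + 24 years → 5 September 2011.

September 5, 2011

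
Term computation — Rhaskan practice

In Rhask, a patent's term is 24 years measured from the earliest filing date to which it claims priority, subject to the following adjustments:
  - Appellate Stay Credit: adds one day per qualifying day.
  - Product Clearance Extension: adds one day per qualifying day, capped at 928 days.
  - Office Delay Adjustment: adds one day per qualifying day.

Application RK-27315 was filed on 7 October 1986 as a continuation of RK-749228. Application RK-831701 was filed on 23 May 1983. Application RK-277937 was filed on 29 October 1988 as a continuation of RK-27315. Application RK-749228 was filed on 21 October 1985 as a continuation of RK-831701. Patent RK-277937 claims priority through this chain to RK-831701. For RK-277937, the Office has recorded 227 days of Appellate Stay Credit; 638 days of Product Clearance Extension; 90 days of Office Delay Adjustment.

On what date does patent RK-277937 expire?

Earliest priority filing: 23 May 1983.
Base term: 23 May 1983 + 24 years → 23 May 2007.
Appellate Stay Credit: +227 days → 5 January 2008.
Product Clearance Extension: 638 days (within the 928-day cap) → +638 days → 4 October 2009.
Office Delay Adjustment: +90 days → 2 January 2010.

January 2, 2010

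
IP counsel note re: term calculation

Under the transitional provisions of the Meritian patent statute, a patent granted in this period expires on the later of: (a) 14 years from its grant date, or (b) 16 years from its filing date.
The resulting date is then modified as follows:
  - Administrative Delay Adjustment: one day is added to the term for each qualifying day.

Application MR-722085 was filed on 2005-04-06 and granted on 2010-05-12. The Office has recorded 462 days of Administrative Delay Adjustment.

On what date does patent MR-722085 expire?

August 17, 2025

(a) grant + 14 years → 12 May 2024.
(b) filing + 16 years → 6 April 2021.
Later of the two: 12 May 2024.
Administrative Delay Adjustment: +462 days → 17 August 2025.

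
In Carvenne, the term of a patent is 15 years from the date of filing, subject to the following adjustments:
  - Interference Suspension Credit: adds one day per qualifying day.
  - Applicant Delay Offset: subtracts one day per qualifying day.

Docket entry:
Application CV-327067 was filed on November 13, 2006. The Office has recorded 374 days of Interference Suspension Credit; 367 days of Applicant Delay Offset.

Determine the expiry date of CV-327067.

Base term: filing date + 15 years → 13 November 2021.
Interference Suspension Credit: +374 days → 22 November 2022.
Applicant Delay Offset: −367 days → 20 November 2021.

November 20, 2021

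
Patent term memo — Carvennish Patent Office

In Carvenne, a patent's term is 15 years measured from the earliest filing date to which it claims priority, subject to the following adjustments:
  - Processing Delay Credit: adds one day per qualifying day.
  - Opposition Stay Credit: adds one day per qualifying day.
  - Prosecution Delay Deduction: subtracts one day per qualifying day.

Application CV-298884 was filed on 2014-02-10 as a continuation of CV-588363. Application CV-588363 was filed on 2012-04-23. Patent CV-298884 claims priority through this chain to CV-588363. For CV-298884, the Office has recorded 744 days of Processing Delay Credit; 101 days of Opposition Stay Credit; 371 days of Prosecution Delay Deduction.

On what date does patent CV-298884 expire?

2028-08-09

Earliest priority filing: 23 April 2012.
Base term: 23 April 2012 + 15 years → 23 April 2027.
Processing Delay Credit: +744 days → 6 May 2029.
Opposition Stay Credit: +101 days → 15 August 2029.
Prosecution Delay Deduction: −371 days → 9 August 2028.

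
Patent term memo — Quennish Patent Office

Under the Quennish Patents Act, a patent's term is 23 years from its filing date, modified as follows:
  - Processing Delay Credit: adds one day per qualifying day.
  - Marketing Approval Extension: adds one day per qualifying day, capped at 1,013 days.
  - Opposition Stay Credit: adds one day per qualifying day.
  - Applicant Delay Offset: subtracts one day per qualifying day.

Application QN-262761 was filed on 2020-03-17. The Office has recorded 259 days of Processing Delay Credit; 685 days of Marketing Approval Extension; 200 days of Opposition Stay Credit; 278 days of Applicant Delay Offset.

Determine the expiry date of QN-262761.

July 30, 2045

Base term: filing date + 23 years → 17 March 2043.
Processing Delay Credit: +259 days → 1 December 2043.
Marketing Approval Extension: 685 days (within the 1013-day cap) → +685 days → 16 October 2045.
Opposition Stay Credit: +200 days → 4 May 2046.
Applicant Delay Offset: −278 days → 30 July 2045.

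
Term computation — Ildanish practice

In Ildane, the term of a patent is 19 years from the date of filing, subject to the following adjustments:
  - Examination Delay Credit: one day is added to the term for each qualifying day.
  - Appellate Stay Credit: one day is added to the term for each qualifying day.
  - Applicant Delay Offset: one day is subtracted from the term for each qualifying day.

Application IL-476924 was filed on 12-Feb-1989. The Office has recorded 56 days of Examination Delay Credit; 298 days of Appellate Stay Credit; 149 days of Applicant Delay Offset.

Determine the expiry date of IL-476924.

Base term: filing date + 19 years → 12 February 2008.
Examination Delay Credit: +56 days → 8 April 2008.
Appellate Stay Credit: +298 days → 31 January 2009.
Applicant Delay Offset: −149 days → 4 September 2008.

September 4, 2008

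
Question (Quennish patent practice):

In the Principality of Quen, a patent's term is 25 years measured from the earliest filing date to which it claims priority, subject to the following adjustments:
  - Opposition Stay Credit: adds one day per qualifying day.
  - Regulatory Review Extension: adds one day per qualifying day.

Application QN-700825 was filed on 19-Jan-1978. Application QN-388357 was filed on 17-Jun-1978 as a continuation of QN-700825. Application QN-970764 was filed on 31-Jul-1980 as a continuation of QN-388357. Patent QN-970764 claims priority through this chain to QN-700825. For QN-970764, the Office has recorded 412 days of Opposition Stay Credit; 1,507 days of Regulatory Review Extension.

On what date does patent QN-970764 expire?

Earliest priority filing: 19 January 1978.
Base term: 19 January 1978 + 25 years → 19 January 2003.
Opposition Stay Credit: +412 days → 6 March 2004.
Regulatory Review Extension: +1507 days → 21 April 2008.

April 21, 2008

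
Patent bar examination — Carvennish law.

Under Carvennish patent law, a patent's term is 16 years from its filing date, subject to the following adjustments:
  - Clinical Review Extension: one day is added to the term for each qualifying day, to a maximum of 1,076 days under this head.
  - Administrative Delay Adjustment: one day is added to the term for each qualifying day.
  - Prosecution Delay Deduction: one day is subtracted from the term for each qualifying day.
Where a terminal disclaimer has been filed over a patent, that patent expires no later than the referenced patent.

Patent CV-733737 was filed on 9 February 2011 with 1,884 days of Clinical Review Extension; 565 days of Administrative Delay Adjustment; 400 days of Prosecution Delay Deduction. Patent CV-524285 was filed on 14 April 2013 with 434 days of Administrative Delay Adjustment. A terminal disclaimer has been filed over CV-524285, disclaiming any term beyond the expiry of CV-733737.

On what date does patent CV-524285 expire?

Natural term of CV-524285:
  Base: filing + 16 years → 14 April 2029.
  Administrative Delay Adjustment: +434 days → 22 June 2030.
Expiry of referenced patent CV-733737:
  Base: filing + 16 years → 9 February 2027.
  Clinical Review Extension: 1884 days claimed exceeds the 1076-day cap, so +1076 days → 20 January 2030.
  Administrative Delay Adjustment: +565 days → 8 August 2031.
  Prosecution Delay Deduction: −400 days → 4 July 2030.
Terminal disclaimer: CV-524285 expires on the earlier of 22 June 2030 and 4 July 2030.

2030-06-22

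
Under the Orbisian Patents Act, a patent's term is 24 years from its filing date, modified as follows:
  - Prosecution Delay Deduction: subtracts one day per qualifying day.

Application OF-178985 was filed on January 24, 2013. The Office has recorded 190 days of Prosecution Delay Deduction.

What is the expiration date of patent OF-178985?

July 18, 2036

Base term: filing date + 24 years → 24 January 2037.
Prosecution Delay Deduction: −190 days → 18 July 2036.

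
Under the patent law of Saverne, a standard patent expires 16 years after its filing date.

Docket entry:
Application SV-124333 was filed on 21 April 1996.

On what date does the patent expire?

Filing date + 16 years → 21 April 2012.

2012-04-21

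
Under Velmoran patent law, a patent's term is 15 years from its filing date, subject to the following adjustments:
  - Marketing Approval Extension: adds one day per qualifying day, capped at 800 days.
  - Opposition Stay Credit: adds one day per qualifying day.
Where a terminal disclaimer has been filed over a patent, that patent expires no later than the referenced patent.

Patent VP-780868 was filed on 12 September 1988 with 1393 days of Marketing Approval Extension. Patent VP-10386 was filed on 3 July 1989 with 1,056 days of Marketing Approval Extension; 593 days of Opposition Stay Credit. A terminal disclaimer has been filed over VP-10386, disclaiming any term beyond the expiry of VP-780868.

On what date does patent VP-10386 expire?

November 20, 2005

Natural term of VP-10386:
  Base: filing + 15 years → 3 July 2004.
  Marketing Approval Extension: 1056 days claimed exceeds the 800-day cap, so +800 days → 11 September 2006.
  Opposition Stay Credit: +593 days → 26 April 2008.
Expiry of referenced patent VP-780868:
  Base: filing + 15 years → 12 September 2003.
  Marketing Approval Extension: 1393 days claimed exceeds the 800-day cap, so +800 days → 20 November 2005.
Terminal disclaimer: VP-10386 expires on the earlier of 26 April 2008 and 20 November 2005.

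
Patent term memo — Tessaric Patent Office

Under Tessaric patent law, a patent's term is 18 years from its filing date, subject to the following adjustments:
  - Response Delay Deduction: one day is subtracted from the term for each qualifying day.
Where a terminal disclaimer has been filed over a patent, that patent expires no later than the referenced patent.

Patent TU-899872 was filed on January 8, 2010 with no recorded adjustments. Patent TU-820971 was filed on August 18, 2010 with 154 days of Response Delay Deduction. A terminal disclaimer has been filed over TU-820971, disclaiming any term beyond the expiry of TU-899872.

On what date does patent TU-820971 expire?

Natural term of TU-820971:
  Base: filing + 18 years → 18 August 2028.
  Response Delay Deduction: −154 days → 17 March 2028.
Expiry of referenced patent TU-899872:
  Base: filing + 18 years → 8 January 2028.
Terminal disclaimer: TU-820971 expires on the earlier of 17 March 2028 and 8 January 2028.

January 8, 2028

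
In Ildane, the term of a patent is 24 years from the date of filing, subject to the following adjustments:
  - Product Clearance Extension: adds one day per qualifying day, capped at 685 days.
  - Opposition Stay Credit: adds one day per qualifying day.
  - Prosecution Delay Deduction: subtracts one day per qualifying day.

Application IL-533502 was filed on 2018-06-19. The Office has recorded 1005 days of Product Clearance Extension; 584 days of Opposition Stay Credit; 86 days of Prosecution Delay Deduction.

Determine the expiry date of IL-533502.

Base term: filing date + 24 years → 19 June 2042.
Product Clearance Extension: 1005 days claimed exceeds the 685-day cap, so +685 days → 4 May 2044.
Opposition Stay Credit: +584 days → 9 December 2045.
Prosecution Delay Deduction: −86 days → 14 September 2045.

September 14, 2045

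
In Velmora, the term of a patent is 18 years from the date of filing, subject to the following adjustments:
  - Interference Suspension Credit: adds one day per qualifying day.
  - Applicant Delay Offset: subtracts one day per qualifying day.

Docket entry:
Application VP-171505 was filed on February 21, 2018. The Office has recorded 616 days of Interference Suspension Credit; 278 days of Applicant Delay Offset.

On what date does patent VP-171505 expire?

2037-01-24

Base term: filing date + 18 years → 21 February 2036.
Interference Suspension Credit: +616 days → 29 October 2037.
Applicant Delay Offset: −278 days → 24 January 2037.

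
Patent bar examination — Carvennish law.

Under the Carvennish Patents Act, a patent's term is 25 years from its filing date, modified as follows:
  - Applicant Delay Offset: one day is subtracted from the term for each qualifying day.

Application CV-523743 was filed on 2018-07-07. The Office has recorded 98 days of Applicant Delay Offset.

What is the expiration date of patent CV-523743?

March 31, 2043

Base term: filing date + 25 years → 7 July 2043.
Applicant Delay Offset: −98 days → 31 March 2043.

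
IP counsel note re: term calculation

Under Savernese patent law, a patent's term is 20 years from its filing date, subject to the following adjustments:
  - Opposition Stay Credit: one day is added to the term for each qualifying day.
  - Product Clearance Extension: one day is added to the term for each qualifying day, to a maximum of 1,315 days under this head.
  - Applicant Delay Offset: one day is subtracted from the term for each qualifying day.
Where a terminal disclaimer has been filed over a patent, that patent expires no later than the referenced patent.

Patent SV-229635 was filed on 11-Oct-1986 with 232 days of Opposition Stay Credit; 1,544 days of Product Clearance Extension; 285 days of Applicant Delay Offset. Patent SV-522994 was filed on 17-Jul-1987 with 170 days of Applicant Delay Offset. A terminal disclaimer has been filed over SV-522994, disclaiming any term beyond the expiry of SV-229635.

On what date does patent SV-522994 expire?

Natural term of SV-522994:
  Base: filing + 20 years → 17 July 2007.
  Applicant Delay Offset: −170 days → 28 January 2007.
Expiry of referenced patent SV-229635:
  Base: filing + 20 years → 11 October 2006.
  Opposition Stay Credit: +232 days → 31 May 2007.
  Product Clearance Extension: 1544 days claimed exceeds the 1315-day cap, so +1315 days → 5 January 2011.
  Applicant Delay Offset: −285 days → 26 March 2010.
Terminal disclaimer: SV-522994 expires on the earlier of 28 January 2007 and 26 March 2010.

January 28, 2007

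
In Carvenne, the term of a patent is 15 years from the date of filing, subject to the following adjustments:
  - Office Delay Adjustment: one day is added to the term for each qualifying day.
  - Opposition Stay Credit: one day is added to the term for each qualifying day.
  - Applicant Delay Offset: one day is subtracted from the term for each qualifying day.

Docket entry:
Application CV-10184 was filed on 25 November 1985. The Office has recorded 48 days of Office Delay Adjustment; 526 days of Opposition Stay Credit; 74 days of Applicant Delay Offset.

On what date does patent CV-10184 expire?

Base term: filing date + 15 years → 25 November 2000.
Office Delay Adjustment: +48 days → 12 January 2001.
Opposition Stay Credit: +526 days → 22 June 2002.
Applicant Delay Offset: −74 days → 9 April 2002.

2002-04-09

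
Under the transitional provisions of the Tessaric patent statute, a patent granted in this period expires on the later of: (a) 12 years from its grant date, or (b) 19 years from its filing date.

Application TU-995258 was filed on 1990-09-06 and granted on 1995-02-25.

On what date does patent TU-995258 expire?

2009-09-06

(a) grant + 12 years → 25 February 2007.
(b) filing + 19 years → 6 September 2009.
Later of the two: 6 September 2009.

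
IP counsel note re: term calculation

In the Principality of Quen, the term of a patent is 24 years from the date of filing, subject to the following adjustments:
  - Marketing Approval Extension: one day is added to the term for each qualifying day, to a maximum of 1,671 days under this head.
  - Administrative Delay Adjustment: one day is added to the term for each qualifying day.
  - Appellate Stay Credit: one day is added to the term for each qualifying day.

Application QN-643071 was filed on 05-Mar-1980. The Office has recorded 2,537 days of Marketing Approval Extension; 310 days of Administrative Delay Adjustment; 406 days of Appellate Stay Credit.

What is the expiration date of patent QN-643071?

Base term: filing date + 24 years → 5 March 2004.
Marketing Approval Extension: 2537 days claimed exceeds the 1671-day cap, so +1671 days → 1 October 2008.
Administrative Delay Adjustment: +310 days → 7 August 2009.
Appellate Stay Credit: +406 days → 17 September 2010.

September 17, 2010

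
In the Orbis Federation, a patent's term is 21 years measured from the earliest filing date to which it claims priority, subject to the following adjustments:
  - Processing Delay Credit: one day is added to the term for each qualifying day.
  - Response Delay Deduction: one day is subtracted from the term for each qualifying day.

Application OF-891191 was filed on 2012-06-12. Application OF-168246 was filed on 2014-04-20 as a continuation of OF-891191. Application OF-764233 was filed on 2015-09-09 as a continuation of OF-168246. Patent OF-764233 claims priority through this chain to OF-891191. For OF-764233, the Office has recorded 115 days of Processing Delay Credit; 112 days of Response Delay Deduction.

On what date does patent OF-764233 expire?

Earliest priority filing: 12 June 2012.
Base term: 12 June 2012 + 21 years → 12 June 2033.
Processing Delay Credit: +115 days → 5 October 2033.
Response Delay Deduction: −112 days → 15 June 2033.

2033-06-15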